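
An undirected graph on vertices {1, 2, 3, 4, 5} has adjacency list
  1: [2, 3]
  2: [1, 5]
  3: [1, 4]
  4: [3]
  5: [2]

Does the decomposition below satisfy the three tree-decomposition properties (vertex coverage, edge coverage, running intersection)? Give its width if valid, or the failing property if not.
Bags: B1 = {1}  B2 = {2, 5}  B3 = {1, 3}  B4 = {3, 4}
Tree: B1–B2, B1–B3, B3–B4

A tree decomposition must satisfy three properties: every vertex lies in some bag; for every edge, both endpoints lie together in some bag; and for every vertex, the bags containing it form a connected subtree. Here edge (2,1) lies in no bag, so the decomposition is invalid.

No — edge (2,1) lies in no bag.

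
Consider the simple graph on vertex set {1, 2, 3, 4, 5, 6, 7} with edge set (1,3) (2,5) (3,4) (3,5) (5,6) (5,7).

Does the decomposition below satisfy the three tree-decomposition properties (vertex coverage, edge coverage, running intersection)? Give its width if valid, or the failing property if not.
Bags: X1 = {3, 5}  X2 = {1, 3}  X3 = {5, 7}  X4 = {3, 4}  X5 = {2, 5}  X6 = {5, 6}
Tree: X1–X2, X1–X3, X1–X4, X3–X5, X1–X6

Yes; width 1.

Checking the three conditions: (i) the bags cover all of {1, 2, 3, 4, 5, 6, 7}; (ii) for each edge, some bag contains both endpoints; (iii) the bags containing any fixed vertex form a subtree. All hold, so the decomposition is valid with width 2 − 1 = 1.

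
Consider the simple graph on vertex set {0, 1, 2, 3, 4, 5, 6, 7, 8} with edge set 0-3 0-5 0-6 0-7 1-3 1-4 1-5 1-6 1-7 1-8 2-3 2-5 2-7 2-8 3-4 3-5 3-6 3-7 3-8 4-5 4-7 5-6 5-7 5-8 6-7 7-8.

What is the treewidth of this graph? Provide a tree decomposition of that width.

Treewidth 4.
One such decomposition:
Bags: B1 = {1, 3, 5, 7, 8}  B2 = {1, 3, 5, 6, 7}  B3 = {1, 3, 4, 5, 7}  B4 = {2, 3, 5, 7, 8}  B5 = {0, 3, 5, 6, 7}
Tree: B1–B2, B2–B3, B1–B4, B2–B5

Every bag has size at most 5, so the width is 5 − 1 = 4 and tw(G) ≤ 4. On the other hand G contains the 5-clique {0, 3, 5, 6, 7}. A clique must lie in a single bag of any decomposition, so no decomposition can have width below 4. The upper and lower bounds meet at 4, so that is the treewidth.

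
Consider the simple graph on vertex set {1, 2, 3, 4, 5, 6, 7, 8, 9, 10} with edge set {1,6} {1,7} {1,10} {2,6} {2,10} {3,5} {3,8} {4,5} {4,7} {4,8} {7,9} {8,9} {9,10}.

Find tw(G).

A width-2 tree decomposition is:
Bags: B1 = {2, 6, 10}  B2 = {1, 6, 10}  B3 = {1, 9, 10}  B4 = {1, 7, 9}  B5 = {7, 8, 9}  B6 = {4, 7, 8}  B7 = {3, 4, 8}  B8 = {3, 4, 5}
Tree: B1–B2, B2–B3, B3–B4, B4–B5, B5–B6, B6–B7, B7–B8
Every bag has size at most 3, so the width is 3 − 1 = 2 and tw(G) ≤ 2. The edges 2–6–1–10–2 form a cycle, so G is not a tree and its treewidth is at least 2. Combining the bounds, tw(G) = 2.

2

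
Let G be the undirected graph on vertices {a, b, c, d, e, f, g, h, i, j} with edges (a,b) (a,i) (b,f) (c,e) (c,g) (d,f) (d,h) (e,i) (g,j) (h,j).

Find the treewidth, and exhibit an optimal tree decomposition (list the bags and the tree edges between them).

Each bag holds 3 vertices, so the decomposition has width 2, which upper-bounds the treewidth. For the lower bound, G contains the cycle i–e–c–g–j–h–d–f–b–a–i, so G is not a forest; only forests have treewidth ≤ 1, hence tw(G) ≥ 2. The upper and lower bounds meet at 2, so that is the treewidth.

Treewidth 2.
One optimal decomposition is:
Bags: B1 = {c, e, i}  B2 = {c, g, i}  B3 = {g, i, j}  B4 = {h, i, j}  B5 = {d, h, i}  B6 = {d, f, i}  B7 = {b, f, i}  B8 = {a, b, i}
Tree: B1–B2, B2–B3, B3–B4, B4–B5, B5–B6, B6–B7, B7–B8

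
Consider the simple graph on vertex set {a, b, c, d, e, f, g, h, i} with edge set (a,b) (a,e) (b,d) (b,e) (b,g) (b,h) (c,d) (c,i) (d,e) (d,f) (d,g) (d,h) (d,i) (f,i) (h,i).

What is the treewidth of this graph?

2

A width-2 tree decomposition is:
Bags: B1 = {d, h, i}  B2 = {c, d, i}  B3 = {b, d, h}  B4 = {d, f, i}  B5 = {b, d, e}  B6 = {a, b, e}  B7 = {b, d, g}
Tree: B1–B2, B1–B3, B1–B4, B3–B5, B5–B6, B5–B7
Every bag has size at most 3, so the width is 3 − 1 = 2 and tw(G) ≤ 2. For the lower bound, the 3 vertices {c, d, i} are pairwise adjacent, and any tree decomposition puts a clique entirely inside one bag — forcing width ≥ 2. The upper and lower bounds meet at 2, so that is the treewidth.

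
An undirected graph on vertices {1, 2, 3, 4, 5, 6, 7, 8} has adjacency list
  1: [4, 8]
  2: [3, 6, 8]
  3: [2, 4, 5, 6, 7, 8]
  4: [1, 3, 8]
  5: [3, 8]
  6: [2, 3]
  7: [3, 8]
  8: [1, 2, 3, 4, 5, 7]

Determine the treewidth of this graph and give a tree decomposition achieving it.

Treewidth 2.
One optimal decomposition is:
Bags: B1 = {2, 3, 8}  B2 = {3, 4, 8}  B3 = {1, 4, 8}  B4 = {3, 5, 8}  B5 = {2, 3, 6}  B6 = {3, 7, 8}
Tree: B1–B2, B2–B3, B1–B4, B1–B5, B1–B6

Each bag holds 3 vertices, so the decomposition has width 2, which upper-bounds the treewidth. On the other hand G contains the 3-clique {1, 4, 8}. A clique must lie in a single bag of any decomposition, so no decomposition can have width below 2. Hence tw(G) = 2 exactly.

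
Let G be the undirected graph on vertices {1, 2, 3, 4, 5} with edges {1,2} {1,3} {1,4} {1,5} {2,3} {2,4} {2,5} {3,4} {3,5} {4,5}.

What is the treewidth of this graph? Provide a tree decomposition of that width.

Treewidth 4.
Bags: B1 = {1, 2, 3, 4, 5}
Tree: (single bag)

With just one bag of size 5, the width is 5 − 1 = 4, so tw(G) ≤ 4. For the lower bound, the 5 vertices {1, 2, 3, 4, 5} are pairwise adjacent, and any tree decomposition puts a clique entirely inside one bag — forcing width ≥ 4. Combining the bounds, tw(G) = 4.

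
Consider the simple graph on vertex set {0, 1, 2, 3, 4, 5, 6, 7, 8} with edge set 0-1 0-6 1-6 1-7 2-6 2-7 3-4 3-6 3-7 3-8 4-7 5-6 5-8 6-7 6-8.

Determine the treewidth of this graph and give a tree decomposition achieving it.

Treewidth 2.
One such decomposition:
Bags: B1 = {1, 6, 7}  B2 = {3, 6, 7}  B3 = {2, 6, 7}  B4 = {0, 1, 6}  B5 = {3, 4, 7}  B6 = {3, 6, 8}  B7 = {5, 6, 8}
Tree: B1–B2, B2–B3, B1–B4, B2–B5, B2–B6, B6–B7

Each bag holds 3 vertices, so the decomposition has width 2, which upper-bounds the treewidth. Conversely, {3, 4, 7} is a clique of size 3, and the vertices of any clique must share a bag in every tree decomposition; so some bag has ≥ 3 vertices and tw(G) ≥ 2. The upper and lower bounds meet at 2, so that is the treewidth.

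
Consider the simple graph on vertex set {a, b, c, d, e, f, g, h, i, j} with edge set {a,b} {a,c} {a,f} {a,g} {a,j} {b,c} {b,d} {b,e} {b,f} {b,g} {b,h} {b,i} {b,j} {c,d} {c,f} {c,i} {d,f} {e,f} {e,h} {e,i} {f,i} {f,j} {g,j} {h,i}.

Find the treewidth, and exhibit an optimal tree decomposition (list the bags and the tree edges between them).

Treewidth 3.
One optimal decomposition is:
Bags: B1 = {b, e, f, i}  B2 = {b, c, f, i}  B3 = {b, e, h, i}  B4 = {a, b, c, f}  B5 = {a, b, f, j}  B6 = {a, b, g, j}  B7 = {b, c, d, f}
Tree: B1–B2, B1–B3, B2–B4, B4–B5, B5–B6, B4–B7

The largest bag has 4 vertices, giving width 3; this decomposition certifies tw(G) ≤ 3. For the lower bound, the 4 vertices {a, b, g, j} are pairwise adjacent, and any tree decomposition puts a clique entirely inside one bag — forcing width ≥ 3. Therefore the treewidth is 3.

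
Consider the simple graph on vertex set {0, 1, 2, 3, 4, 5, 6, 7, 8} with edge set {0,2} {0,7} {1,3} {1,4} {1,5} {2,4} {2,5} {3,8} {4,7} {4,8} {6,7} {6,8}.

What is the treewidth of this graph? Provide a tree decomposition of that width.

Treewidth 3.
Bags: B1 = {1, 3, 5, 8}  B2 = {1, 4, 5, 8}  B3 = {2, 4, 5, 8}  B4 = {2, 4, 6, 8}  B5 = {2, 4, 6, 7}  B6 = {0, 2, 6, 7}
Tree: B1–B2, B2–B3, B3–B4, B4–B5, B5–B6

Each bag holds 4 vertices, so the decomposition has width 3, which upper-bounds the treewidth. For the lower bound: the 4 vertex sets {1,3,5}, {8}, {4}, {0,2,6,7} are disjoint, each induces a connected subgraph, and every pair is joined by at least one edge of G. Contracting each set to a single vertex therefore yields K_{4} as a minor, and since treewidth is minor-monotone, tw(G) ≥ tw(K_{4}) = 3. Hence tw(G) = 3 exactly.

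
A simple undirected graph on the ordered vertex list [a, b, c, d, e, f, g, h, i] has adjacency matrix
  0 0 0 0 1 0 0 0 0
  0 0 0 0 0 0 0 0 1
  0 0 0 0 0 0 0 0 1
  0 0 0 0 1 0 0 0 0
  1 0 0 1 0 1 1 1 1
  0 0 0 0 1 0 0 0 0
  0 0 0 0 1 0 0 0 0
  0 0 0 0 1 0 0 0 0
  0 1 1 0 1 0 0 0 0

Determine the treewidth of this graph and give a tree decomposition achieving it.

Every bag has size at most 2, so the width is 2 − 1 = 1 and tw(G) ≤ 1. Any graph with an edge has treewidth ≥ 1, and G has the edge d–e. Hence tw(G) = 1 exactly.

Treewidth 1.
Bags: B1 = {d, e}  B2 = {a, e}  B3 = {e, i}  B4 = {c, i}  B5 = {e, f}  B6 = {e, g}  B7 = {b, i}  B8 = {e, h}
Tree: B1–B2, B1–B3, B3–B4, B3–B5, B1–B6, B4–B7, B6–B8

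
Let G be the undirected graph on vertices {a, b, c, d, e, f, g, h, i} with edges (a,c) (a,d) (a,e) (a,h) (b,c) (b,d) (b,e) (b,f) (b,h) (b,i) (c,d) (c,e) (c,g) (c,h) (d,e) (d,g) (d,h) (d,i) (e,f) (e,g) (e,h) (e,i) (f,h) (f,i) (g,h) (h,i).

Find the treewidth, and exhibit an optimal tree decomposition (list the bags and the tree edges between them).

Treewidth 4.
Bags: B1 = {c, d, e, g, h}  B2 = {a, c, d, e, h}  B3 = {b, c, d, e, h}  B4 = {b, d, e, h, i}  B5 = {b, e, f, h, i}
Tree: B1–B2, B1–B3, B3–B4, B4–B5

Every bag has size at most 5, so the width is 5 − 1 = 4 and tw(G) ≤ 4. On the other hand G contains the 5-clique {c, d, e, g, h}. A clique must lie in a single bag of any decomposition, so no decomposition can have width below 4. The upper and lower bounds meet at 4, so that is the treewidth.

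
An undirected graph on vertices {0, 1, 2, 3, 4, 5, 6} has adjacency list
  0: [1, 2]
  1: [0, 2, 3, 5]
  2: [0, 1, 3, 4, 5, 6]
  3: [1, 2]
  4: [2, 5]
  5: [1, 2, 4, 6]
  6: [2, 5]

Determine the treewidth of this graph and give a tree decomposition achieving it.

Treewidth 2.
One such decomposition:
Bags: B1 = {1, 2, 3}  B2 = {1, 2, 5}  B3 = {2, 5, 6}  B4 = {2, 4, 5}  B5 = {0, 1, 2}
Tree: B1–B2, B2–B3, B3–B4, B2–B5

Every bag has size at most 3, so the width is 3 − 1 = 2 and tw(G) ≤ 2. For the lower bound, the 3 vertices {0, 1, 2} are pairwise adjacent, and any tree decomposition puts a clique entirely inside one bag — forcing width ≥ 2. Hence tw(G) = 2 exactly.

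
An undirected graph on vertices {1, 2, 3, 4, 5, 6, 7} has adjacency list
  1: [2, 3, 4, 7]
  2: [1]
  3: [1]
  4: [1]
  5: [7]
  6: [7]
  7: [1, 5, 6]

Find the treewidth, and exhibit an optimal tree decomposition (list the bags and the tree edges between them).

Treewidth 1.
One such decomposition:
Bags: B1 = {1, 4}  B2 = {1, 7}  B3 = {6, 7}  B4 = {5, 7}  B5 = {1, 3}  B6 = {1, 2}
Tree: B1–B2, B2–B3, B2–B4, B1–B5, B1–B6

The largest bag has 2 vertices, giving width 1; this decomposition certifies tw(G) ≤ 1. Any graph with an edge has treewidth ≥ 1, and G has the edge 4–1. Combining the bounds, tw(G) = 1.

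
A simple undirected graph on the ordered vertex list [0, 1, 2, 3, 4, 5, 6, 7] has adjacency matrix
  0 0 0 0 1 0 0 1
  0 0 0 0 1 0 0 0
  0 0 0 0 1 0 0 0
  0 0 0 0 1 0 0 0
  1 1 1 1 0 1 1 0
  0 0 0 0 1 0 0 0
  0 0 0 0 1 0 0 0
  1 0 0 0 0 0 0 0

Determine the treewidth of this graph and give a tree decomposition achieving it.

Treewidth 1.
One optimal decomposition is:
Bags: B1 = {1, 4}  B2 = {3, 4}  B3 = {0, 4}  B4 = {0, 7}  B5 = {4, 6}  B6 = {2, 4}  B7 = {4, 5}
Tree: B1–B2, B1–B3, B3–B4, B2–B5, B3–B6, B1–B7

Every bag has size at most 2, so the width is 2 − 1 = 1 and tw(G) ≤ 1. G has an edge, so its treewidth is at least 1. The upper and lower bounds meet at 1, so that is the treewidth.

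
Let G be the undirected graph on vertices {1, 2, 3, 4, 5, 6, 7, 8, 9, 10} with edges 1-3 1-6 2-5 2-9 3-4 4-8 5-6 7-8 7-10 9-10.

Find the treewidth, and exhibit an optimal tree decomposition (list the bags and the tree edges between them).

Every bag has size at most 3, so the width is 3 − 1 = 2 and tw(G) ≤ 2. The edges 5–2–9–10–7–8–4–3–1–6–5 form a cycle, so G is not a tree and its treewidth is at least 2. Therefore the treewidth is 2.

Treewidth 2.
Bags: B1 = {2, 5, 9}  B2 = {5, 9, 10}  B3 = {5, 7, 10}  B4 = {5, 7, 8}  B5 = {4, 5, 8}  B6 = {3, 4, 5}  B7 = {1, 3, 5}  B8 = {1, 5, 6}
Tree: B1–B2, B2–B3, B3–B4, B4–B5, B5–B6, B6–B7, B7–B8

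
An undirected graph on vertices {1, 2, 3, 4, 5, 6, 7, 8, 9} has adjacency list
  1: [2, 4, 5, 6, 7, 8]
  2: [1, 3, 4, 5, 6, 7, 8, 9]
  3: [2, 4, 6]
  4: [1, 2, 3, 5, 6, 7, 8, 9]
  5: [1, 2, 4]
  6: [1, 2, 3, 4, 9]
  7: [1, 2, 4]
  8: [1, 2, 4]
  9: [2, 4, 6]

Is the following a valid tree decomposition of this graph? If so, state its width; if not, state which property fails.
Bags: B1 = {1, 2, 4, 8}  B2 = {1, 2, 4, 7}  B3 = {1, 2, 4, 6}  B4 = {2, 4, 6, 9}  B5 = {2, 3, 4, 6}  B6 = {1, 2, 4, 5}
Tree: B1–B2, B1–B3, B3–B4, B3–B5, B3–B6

Every vertex of G appears in some bag (union = {1, 2, 3, 4, 5, 6, 7, 8, 9}); every edge is covered by a bag; and for each vertex v the set of bags containing v is connected in the bag tree. The decomposition is therefore valid. The largest bag has 4 vertices, so the width is 3.

Yes; width 3.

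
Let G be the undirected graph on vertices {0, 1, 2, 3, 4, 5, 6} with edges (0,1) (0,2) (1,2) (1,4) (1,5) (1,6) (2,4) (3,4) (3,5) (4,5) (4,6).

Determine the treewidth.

2

A width-2 tree decomposition is:
Bags: B1 = {0, 1, 2}  B2 = {1, 2, 4}  B3 = {1, 4, 6}  B4 = {1, 4, 5}  B5 = {3, 4, 5}
Tree: B1–B2, B2–B3, B3–B4, B4–B5
Each bag holds 3 vertices, so the decomposition has width 2, which upper-bounds the treewidth. On the other hand G contains the 3-clique {0, 1, 2}. A clique must lie in a single bag of any decomposition, so no decomposition can have width below 2. Hence tw(G) = 2 exactly.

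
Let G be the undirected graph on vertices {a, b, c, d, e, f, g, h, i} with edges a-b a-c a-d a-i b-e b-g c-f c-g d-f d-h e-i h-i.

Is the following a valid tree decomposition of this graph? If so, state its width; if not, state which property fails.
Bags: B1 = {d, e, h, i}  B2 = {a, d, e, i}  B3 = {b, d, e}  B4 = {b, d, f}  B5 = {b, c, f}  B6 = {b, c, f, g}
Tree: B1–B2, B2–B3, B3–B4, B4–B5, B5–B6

A tree decomposition must satisfy three properties: every vertex lies in some bag; for every edge, both endpoints lie together in some bag; and for every vertex, the bags containing it form a connected subtree. Here edge (a,b) lies in no bag, so the decomposition is invalid.

No — edge (a,b) lies in no bag.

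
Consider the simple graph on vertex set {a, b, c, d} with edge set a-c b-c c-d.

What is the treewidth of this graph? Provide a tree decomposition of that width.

Treewidth 1.
One optimal decomposition is:
Bags: B1 = {b, c}  B2 = {a, c}  B3 = {c, d}
Tree: B1–B2, B2–B3

The largest bag has 2 vertices, giving width 1; this decomposition certifies tw(G) ≤ 1. G has an edge, so its treewidth is at least 1. Hence tw(G) = 1 exactly.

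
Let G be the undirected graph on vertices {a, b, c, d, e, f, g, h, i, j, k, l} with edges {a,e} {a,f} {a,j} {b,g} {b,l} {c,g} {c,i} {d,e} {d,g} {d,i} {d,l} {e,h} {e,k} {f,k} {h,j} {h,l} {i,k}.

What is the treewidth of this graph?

3

A width-3 tree decomposition is:
Bags: B1 = {a, f, j, k}  B2 = {a, e, j, k}  B3 = {e, h, j, k}  B4 = {e, h, i, k}  B5 = {d, e, h, i}  B6 = {d, h, i, l}  B7 = {c, d, i, l}  B8 = {c, d, g, l}  B9 = {b, c, g, l}
Tree: B1–B2, B2–B3, B3–B4, B4–B5, B5–B6, B6–B7, B7–B8, B8–B9
Every bag has size at most 4, so the width is 4 − 1 = 3 and tw(G) ≤ 3. For the lower bound: the 4 vertex sets {a,f,j}, {k}, {e}, {d,h,i,l} are disjoint, each induces a connected subgraph, and every pair is joined by at least one edge of G. Contracting each set to a single vertex therefore yields K_{4} as a minor, and since treewidth is minor-monotone, tw(G) ≥ tw(K_{4}) = 3. Combining the bounds, tw(G) = 3.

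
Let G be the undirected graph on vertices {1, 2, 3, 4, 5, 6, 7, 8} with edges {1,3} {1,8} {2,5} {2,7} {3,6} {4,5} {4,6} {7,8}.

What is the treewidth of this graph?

2

A width-2 tree decomposition is:
Bags: B1 = {2, 7, 8}  B2 = {1, 2, 8}  B3 = {1, 2, 3}  B4 = {2, 3, 6}  B5 = {2, 4, 6}  B6 = {2, 4, 5}
Tree: B1–B2, B2–B3, B3–B4, B4–B5, B5–B6
Each bag holds 3 vertices, so the decomposition has width 2, which upper-bounds the treewidth. Since 2–7–8–1–3–6–4–5–2 is a cycle in G, G is not acyclic. Forests are exactly the graphs of treewidth ≤ 1, so tw(G) ≥ 2. The upper and lower bounds meet at 2, so that is the treewidth.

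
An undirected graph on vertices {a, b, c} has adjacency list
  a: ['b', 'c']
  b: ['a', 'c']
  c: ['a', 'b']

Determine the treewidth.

2

A width-2 tree decomposition is:
Bags: B1 = {a, b, c}
Tree: (single bag)
With just one bag of size 3, the width is 3 − 1 = 2, so tw(G) ≤ 2. For the lower bound, the 3 vertices {a, b, c} are pairwise adjacent, and any tree decomposition puts a clique entirely inside one bag — forcing width ≥ 2. Therefore the treewidth is 2.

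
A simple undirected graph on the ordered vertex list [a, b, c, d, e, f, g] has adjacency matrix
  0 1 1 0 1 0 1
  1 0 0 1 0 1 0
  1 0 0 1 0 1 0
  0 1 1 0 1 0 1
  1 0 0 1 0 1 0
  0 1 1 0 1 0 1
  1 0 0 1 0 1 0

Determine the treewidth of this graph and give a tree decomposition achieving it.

The largest bag has 4 vertices, giving width 3; this decomposition certifies tw(G) ≤ 3. For the lower bound: the 4 vertex sets {b,d}, {f,g}, {a}, {e} are disjoint, each induces a connected subgraph, and every pair is joined by at least one edge of G. Contracting each set to a single vertex therefore yields K_{4} as a minor, and since treewidth is minor-monotone, tw(G) ≥ tw(K_{4}) = 3. Hence tw(G) = 3 exactly.

Treewidth 3.
Bags: B1 = {a, b, d, f}  B2 = {a, d, f, g}  B3 = {a, d, e, f}  B4 = {a, c, d, f}
Tree: B1–B2, B2–B3, B3–B4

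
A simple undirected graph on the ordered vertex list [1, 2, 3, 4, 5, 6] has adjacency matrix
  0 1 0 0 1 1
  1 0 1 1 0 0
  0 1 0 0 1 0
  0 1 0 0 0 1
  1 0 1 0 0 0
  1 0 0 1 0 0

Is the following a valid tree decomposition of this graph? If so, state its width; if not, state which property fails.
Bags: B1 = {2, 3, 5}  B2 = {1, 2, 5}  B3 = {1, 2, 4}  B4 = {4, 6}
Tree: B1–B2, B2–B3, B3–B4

A tree decomposition must satisfy three properties: every vertex lies in some bag; for every edge, both endpoints lie together in some bag; and for every vertex, the bags containing it form a connected subtree. Here edge (1,6) lies in no bag, so the decomposition is invalid.

No — edge (1,6) lies in no bag.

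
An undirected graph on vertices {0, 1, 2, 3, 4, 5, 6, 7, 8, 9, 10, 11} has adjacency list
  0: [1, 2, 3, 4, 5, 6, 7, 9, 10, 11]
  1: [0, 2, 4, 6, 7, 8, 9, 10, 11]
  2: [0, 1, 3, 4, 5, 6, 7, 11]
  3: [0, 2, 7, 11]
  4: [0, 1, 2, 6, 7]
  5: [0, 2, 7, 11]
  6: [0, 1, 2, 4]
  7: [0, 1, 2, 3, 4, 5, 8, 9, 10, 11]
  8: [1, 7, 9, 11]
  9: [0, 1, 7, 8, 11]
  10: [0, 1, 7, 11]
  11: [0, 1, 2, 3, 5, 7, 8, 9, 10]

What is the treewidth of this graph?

4

A width-4 tree decomposition is:
Bags: B1 = {0, 1, 2, 4, 7}  B2 = {0, 1, 2, 7, 11}  B3 = {0, 1, 7, 10, 11}  B4 = {0, 2, 3, 7, 11}  B5 = {0, 2, 5, 7, 11}  B6 = {0, 1, 7, 9, 11}  B7 = {0, 1, 2, 4, 6}  B8 = {1, 7, 8, 9, 11}
Tree: B1–B2, B2–B3, B2–B4, B4–B5, B2–B6, B1–B7, B6–B8
The largest bag has 5 vertices, giving width 4; this decomposition certifies tw(G) ≤ 4. On the other hand G contains the 5-clique {0, 1, 2, 4, 6}. A clique must lie in a single bag of any decomposition, so no decomposition can have width below 4. Hence tw(G) = 4 exactly.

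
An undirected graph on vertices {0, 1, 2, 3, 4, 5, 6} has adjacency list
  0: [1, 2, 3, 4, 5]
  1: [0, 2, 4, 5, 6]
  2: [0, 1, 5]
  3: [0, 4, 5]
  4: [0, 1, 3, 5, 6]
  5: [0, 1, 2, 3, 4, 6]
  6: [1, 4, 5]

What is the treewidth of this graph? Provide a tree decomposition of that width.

Treewidth 3.
Bags: B1 = {0, 1, 4, 5}  B2 = {1, 4, 5, 6}  B3 = {0, 3, 4, 5}  B4 = {0, 1, 2, 5}
Tree: B1–B2, B1–B3, B1–B4

The largest bag has 4 vertices, giving width 3; this decomposition certifies tw(G) ≤ 3. On the other hand G contains the 4-clique {0, 1, 2, 5}. A clique must lie in a single bag of any decomposition, so no decomposition can have width below 3. Hence tw(G) = 3 exactly.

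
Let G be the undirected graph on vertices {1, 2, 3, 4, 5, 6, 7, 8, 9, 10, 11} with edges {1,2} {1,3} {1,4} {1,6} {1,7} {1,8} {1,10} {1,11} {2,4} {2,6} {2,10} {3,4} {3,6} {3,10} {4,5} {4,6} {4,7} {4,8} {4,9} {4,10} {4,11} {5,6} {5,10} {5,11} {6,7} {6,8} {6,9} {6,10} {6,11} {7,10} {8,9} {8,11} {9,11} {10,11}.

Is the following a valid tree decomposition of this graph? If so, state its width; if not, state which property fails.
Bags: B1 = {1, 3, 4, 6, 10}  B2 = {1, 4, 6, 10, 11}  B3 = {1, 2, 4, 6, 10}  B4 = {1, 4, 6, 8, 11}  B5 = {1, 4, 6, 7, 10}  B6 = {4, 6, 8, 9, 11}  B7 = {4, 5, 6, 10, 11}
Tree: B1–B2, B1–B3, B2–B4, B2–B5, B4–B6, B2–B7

Vertex coverage: the bags together contain {1, 2, 3, 4, 5, 6, 7, 8, 9, 10, 11}, the full vertex set. Edge coverage: each edge of G has both endpoints in at least one bag. Running intersection: for every vertex, the bags containing it form a connected subtree. All three properties hold, so this is a valid tree decomposition of width max|bag| − 1 = 4, and hence tw(G) ≤ 4.

Yes; width 4.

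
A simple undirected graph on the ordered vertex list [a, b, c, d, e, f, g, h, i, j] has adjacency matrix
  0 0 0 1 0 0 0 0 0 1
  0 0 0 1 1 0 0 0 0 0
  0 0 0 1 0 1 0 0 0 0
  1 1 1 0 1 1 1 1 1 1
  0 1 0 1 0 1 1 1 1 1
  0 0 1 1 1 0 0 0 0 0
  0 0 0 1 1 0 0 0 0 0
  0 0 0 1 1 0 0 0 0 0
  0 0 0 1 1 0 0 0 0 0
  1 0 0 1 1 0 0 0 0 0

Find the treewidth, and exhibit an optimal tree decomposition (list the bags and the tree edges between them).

Treewidth 2.
Bags: B1 = {d, e, g}  B2 = {d, e, f}  B3 = {d, e, h}  B4 = {b, d, e}  B5 = {d, e, i}  B6 = {d, e, j}  B7 = {c, d, f}  B8 = {a, d, j}
Tree: B1–B2, B2–B3, B3–B4, B4–B5, B1–B6, B2–B7, B6–B8

Every bag has size at most 3, so the width is 3 − 1 = 2 and tw(G) ≤ 2. Conversely, {d, e, f} is a clique of size 3, and the vertices of any clique must share a bag in every tree decomposition; so some bag has ≥ 3 vertices and tw(G) ≥ 2. Combining the bounds, tw(G) = 2.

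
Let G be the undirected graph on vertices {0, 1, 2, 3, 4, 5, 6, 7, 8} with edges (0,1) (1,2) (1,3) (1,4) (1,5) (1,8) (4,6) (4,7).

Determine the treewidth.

A width-1 tree decomposition is:
Bags: B1 = {4, 7}  B2 = {1, 4}  B3 = {1, 2}  B4 = {4, 6}  B5 = {1, 3}  B6 = {1, 5}  B7 = {0, 1}  B8 = {1, 8}
Tree: B1–B2, B2–B3, B2–B4, B2–B5, B2–B6, B2–B7, B7–B8
Every bag has size at most 2, so the width is 2 − 1 = 1 and tw(G) ≤ 1. Since G has at least one edge (e.g. 7–4), it is not an edgeless graph, so tw(G) ≥ 1. Therefore the treewidth is 1.

1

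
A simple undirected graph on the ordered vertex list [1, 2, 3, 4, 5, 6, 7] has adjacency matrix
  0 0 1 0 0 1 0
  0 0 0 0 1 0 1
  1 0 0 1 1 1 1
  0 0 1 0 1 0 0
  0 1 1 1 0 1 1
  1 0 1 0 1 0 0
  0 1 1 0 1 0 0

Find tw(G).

A width-2 tree decomposition is:
Bags: B1 = {3, 4, 5}  B2 = {3, 5, 6}  B3 = {1, 3, 6}  B4 = {3, 5, 7}  B5 = {2, 5, 7}
Tree: B1–B2, B2–B3, B1–B4, B4–B5
The largest bag has 3 vertices, giving width 2; this decomposition certifies tw(G) ≤ 2. For the lower bound, the 3 vertices {2, 5, 7} are pairwise adjacent, and any tree decomposition puts a clique entirely inside one bag — forcing width ≥ 2. The upper and lower bounds meet at 2, so that is the treewidth.

2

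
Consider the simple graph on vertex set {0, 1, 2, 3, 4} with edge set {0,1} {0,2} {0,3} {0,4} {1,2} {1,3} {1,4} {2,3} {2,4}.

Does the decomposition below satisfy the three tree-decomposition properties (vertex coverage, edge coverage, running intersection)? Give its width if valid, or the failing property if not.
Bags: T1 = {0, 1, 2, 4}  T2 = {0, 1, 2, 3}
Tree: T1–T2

Yes; width 3.

Checking the three conditions: (i) the bags cover all of {0, 1, 2, 3, 4}; (ii) for each edge, some bag contains both endpoints; (iii) the bags containing any fixed vertex form a subtree. All hold, so the decomposition is valid with width 4 − 1 = 3.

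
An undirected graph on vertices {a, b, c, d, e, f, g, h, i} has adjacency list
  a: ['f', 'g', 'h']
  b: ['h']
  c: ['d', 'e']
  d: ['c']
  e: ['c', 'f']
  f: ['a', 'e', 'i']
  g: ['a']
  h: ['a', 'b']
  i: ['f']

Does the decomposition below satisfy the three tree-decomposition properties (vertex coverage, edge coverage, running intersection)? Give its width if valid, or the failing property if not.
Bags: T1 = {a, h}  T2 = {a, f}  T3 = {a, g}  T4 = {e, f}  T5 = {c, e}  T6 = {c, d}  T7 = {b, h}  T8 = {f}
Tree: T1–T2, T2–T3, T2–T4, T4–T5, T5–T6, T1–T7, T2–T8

A tree decomposition must satisfy three properties: every vertex lies in some bag; for every edge, both endpoints lie together in some bag; and for every vertex, the bags containing it form a connected subtree. Here vertex i appears in no bag, so the decomposition is invalid.

No — vertex i appears in no bag.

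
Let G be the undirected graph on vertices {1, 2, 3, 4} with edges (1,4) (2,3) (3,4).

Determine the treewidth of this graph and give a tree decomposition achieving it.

Treewidth 1.
Bags: B1 = {3, 4}  B2 = {1, 4}  B3 = {2, 3}
Tree: B1–B2, B1–B3

Every bag has size at most 2, so the width is 2 − 1 = 1 and tw(G) ≤ 1. Any graph with an edge has treewidth ≥ 1, and G has the edge 3–4. Hence tw(G) = 1 exactly.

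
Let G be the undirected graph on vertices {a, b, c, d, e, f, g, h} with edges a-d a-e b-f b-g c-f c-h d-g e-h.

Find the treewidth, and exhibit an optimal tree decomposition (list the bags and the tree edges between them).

Treewidth 2.
One optimal decomposition is:
Bags: B1 = {a, d, e}  B2 = {d, e, h}  B3 = {c, d, h}  B4 = {c, d, f}  B5 = {b, d, f}  B6 = {b, d, g}
Tree: B1–B2, B2–B3, B3–B4, B4–B5, B5–B6

Every bag has size at most 3, so the width is 3 − 1 = 2 and tw(G) ≤ 2. For the lower bound, G contains the cycle d–a–e–h–c–f–b–g–d, so G is not a forest; only forests have treewidth ≤ 1, hence tw(G) ≥ 2. Therefore the treewidth is 2.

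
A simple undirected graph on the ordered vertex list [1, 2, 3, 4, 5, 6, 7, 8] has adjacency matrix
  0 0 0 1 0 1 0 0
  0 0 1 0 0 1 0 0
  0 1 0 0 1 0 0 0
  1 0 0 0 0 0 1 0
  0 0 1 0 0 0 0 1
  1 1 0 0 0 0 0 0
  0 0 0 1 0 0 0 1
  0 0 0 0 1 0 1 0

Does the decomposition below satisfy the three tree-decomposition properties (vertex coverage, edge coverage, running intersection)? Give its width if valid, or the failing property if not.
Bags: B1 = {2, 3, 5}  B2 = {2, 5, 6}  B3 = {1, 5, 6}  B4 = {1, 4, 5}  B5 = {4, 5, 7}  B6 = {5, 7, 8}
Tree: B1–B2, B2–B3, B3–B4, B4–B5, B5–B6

Every vertex of G appears in some bag (union = {1, 2, 3, 4, 5, 6, 7, 8}); every edge is covered by a bag; and for each vertex v the set of bags containing v is connected in the bag tree. The decomposition is therefore valid. The largest bag has 3 vertices, so the width is 2.

Yes; width 2.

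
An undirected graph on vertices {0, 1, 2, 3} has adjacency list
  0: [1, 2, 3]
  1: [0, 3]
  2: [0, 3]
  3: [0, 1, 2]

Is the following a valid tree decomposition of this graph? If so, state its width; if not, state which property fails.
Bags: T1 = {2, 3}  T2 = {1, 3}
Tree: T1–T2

A tree decomposition must satisfy three properties: every vertex lies in some bag; for every edge, both endpoints lie together in some bag; and for every vertex, the bags containing it form a connected subtree. Here vertex 0 appears in no bag, so the decomposition is invalid.

No — vertex 0 appears in no bag.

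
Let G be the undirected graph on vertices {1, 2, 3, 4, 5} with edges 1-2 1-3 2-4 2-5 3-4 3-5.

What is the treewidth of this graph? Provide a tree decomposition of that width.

Every bag has size at most 3, so the width is 3 − 1 = 2 and tw(G) ≤ 2. For the lower bound, G contains the cycle 4–3–1–2–4, so G is not a forest; only forests have treewidth ≤ 1, hence tw(G) ≥ 2. Hence tw(G) = 2 exactly.

Treewidth 2.
Bags: B1 = {2, 3, 4}  B2 = {1, 2, 3}  B3 = {2, 3, 5}
Tree: B1–B2, B2–B3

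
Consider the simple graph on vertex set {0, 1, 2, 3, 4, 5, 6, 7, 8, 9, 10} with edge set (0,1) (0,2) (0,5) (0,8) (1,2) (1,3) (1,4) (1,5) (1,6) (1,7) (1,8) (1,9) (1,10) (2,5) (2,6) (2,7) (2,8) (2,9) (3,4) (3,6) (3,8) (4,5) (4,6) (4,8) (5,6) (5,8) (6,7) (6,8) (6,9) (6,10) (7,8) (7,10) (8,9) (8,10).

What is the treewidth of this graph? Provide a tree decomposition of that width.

Treewidth 4.
One optimal decomposition is:
Bags: B1 = {1, 2, 6, 7, 8}  B2 = {1, 2, 5, 6, 8}  B3 = {0, 1, 2, 5, 8}  B4 = {1, 2, 6, 8, 9}  B5 = {1, 6, 7, 8, 10}  B6 = {1, 4, 5, 6, 8}  B7 = {1, 3, 4, 6, 8}
Tree: B1–B2, B2–B3, B2–B4, B1–B5, B2–B6, B6–B7

Every bag has size at most 5, so the width is 5 − 1 = 4 and tw(G) ≤ 4. On the other hand G contains the 5-clique {0, 1, 2, 5, 8}. A clique must lie in a single bag of any decomposition, so no decomposition can have width below 4. Combining the bounds, tw(G) = 4.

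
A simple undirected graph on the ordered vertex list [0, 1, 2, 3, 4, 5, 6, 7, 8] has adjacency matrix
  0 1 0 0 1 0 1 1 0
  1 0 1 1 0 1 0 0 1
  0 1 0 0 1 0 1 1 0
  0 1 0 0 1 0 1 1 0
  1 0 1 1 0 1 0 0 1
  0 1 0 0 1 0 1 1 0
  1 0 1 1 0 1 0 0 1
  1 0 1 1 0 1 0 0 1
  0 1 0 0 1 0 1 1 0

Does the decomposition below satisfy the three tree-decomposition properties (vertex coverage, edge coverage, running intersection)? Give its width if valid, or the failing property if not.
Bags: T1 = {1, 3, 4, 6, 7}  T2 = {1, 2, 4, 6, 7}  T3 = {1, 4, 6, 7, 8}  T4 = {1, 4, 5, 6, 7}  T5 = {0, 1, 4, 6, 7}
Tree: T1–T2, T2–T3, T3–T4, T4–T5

Yes; width 4.

Every vertex of G appears in some bag (union = {0, 1, 2, 3, 4, 5, 6, 7, 8}); every edge is covered by a bag; and for each vertex v the set of bags containing v is connected in the bag tree. The decomposition is therefore valid. The largest bag has 5 vertices, so the width is 4.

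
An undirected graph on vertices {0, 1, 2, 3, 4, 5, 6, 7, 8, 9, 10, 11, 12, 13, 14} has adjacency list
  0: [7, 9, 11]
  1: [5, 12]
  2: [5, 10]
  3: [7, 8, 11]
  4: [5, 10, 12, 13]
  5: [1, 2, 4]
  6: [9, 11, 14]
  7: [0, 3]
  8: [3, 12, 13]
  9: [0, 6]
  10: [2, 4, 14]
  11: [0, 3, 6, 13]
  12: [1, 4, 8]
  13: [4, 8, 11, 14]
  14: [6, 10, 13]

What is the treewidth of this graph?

A width-3 tree decomposition is:
Bags: B1 = {0, 3, 7, 9}  B2 = {0, 3, 9, 11}  B3 = {3, 6, 9, 11}  B4 = {3, 6, 8, 11}  B5 = {6, 8, 11, 13}  B6 = {6, 8, 13, 14}  B7 = {8, 12, 13, 14}  B8 = {4, 12, 13, 14}  B9 = {4, 10, 12, 14}  B10 = {1, 4, 10, 12}  B11 = {1, 4, 5, 10}  B12 = {1, 2, 5, 10}
Tree: B1–B2, B2–B3, B3–B4, B4–B5, B5–B6, B6–B7, B7–B8, B8–B9, B9–B10, B10–B11, B11–B12
Every bag has size at most 4, so the width is 4 − 1 = 3 and tw(G) ≤ 3. For the lower bound: the 4 vertex sets {0,7,9}, {3}, {11}, {6,8,13,14} are disjoint, each induces a connected subgraph, and every pair is joined by at least one edge of G. Contracting each set to a single vertex therefore yields K_{4} as a minor, and since treewidth is minor-monotone, tw(G) ≥ tw(K_{4}) = 3. Combining the bounds, tw(G) = 3.

3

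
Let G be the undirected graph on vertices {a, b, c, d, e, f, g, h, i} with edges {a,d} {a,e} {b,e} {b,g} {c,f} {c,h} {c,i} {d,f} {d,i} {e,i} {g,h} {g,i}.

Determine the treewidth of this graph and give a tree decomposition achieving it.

Treewidth 3.
One optimal decomposition is:
Bags: B1 = {a, d, e, f}  B2 = {d, e, f, i}  B3 = {c, e, f, i}  B4 = {b, c, e, i}  B5 = {b, c, g, i}  B6 = {b, c, g, h}
Tree: B1–B2, B2–B3, B3–B4, B4–B5, B5–B6

Every bag has size at most 4, so the width is 4 − 1 = 3 and tw(G) ≤ 3. For the lower bound: the 4 vertex sets {a,d,f}, {e}, {i}, {b,c,g,h} are disjoint, each induces a connected subgraph, and every pair is joined by at least one edge of G. Contracting each set to a single vertex therefore yields K_{4} as a minor, and since treewidth is minor-monotone, tw(G) ≥ tw(K_{4}) = 3. Therefore the treewidth is 3.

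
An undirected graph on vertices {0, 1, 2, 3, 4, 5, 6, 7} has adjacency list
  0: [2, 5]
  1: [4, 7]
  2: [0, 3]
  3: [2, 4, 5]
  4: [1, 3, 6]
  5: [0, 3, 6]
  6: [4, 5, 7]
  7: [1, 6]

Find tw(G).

A width-2 tree decomposition is:
Bags: B1 = {0, 2, 3}  B2 = {0, 3, 5}  B3 = {3, 4, 5}  B4 = {4, 5, 6}  B5 = {1, 4, 6}  B6 = {1, 6, 7}
Tree: B1–B2, B2–B3, B3–B4, B4–B5, B5–B6
The largest bag has 3 vertices, giving width 2; this decomposition certifies tw(G) ≤ 2. The edges 2–0–5–3–2 form a cycle, so G is not a tree and its treewidth is at least 2. Hence tw(G) = 2 exactly.

2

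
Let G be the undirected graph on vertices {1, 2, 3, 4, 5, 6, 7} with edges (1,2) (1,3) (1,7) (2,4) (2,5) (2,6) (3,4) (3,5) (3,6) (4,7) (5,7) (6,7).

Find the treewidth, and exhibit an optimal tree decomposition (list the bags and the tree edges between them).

Treewidth 3.
One such decomposition:
Bags: B1 = {2, 3, 6, 7}  B2 = {2, 3, 5, 7}  B3 = {2, 3, 4, 7}  B4 = {1, 2, 3, 7}
Tree: B1–B2, B2–B3, B3–B4

Every bag has size at most 4, so the width is 4 − 1 = 3 and tw(G) ≤ 3. For the lower bound: the 4 vertex sets {2,6}, {5,7}, {3}, {4} are disjoint, each induces a connected subgraph, and every pair is joined by at least one edge of G. Contracting each set to a single vertex therefore yields K_{4} as a minor, and since treewidth is minor-monotone, tw(G) ≥ tw(K_{4}) = 3. Combining the bounds, tw(G) = 3.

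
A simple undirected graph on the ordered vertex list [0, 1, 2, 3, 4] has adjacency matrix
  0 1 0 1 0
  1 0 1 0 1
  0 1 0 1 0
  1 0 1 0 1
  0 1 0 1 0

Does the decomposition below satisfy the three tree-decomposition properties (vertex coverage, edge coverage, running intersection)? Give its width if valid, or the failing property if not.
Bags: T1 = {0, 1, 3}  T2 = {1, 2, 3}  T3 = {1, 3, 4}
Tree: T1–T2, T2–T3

Every vertex of G appears in some bag (union = {0, 1, 2, 3, 4}); every edge is covered by a bag; and for each vertex v the set of bags containing v is connected in the bag tree. The decomposition is therefore valid. The largest bag has 3 vertices, so the width is 2.

Yes; width 2.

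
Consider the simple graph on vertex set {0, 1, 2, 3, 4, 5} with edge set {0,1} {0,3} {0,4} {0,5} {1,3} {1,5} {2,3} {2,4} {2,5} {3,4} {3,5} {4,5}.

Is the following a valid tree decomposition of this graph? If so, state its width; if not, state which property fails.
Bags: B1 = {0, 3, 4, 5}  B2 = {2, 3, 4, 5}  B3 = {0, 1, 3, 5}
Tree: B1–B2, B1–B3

Vertex coverage: the bags together contain {0, 1, 2, 3, 4, 5}, the full vertex set. Edge coverage: each edge of G has both endpoints in at least one bag. Running intersection: for every vertex, the bags containing it form a connected subtree. All three properties hold, so this is a valid tree decomposition of width max|bag| − 1 = 3, and hence tw(G) ≤ 3.

Yes; width 3.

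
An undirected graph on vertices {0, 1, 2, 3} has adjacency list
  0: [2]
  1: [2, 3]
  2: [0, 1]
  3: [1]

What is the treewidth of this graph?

A width-1 tree decomposition is:
Bags: B1 = {0, 2}  B2 = {1, 2}  B3 = {1, 3}
Tree: B1–B2, B2–B3
Each bag holds 2 vertices, so the decomposition has width 1, which upper-bounds the treewidth. G has an edge, so its treewidth is at least 1. Hence tw(G) = 1 exactly.

1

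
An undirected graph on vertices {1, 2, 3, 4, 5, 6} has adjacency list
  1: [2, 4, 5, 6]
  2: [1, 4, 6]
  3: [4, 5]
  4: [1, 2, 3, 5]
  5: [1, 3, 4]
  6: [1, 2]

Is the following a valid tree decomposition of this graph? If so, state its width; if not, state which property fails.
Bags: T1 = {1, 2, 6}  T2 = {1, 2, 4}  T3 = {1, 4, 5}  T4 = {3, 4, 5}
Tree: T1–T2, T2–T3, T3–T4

Every vertex of G appears in some bag (union = {1, 2, 3, 4, 5, 6}); every edge is covered by a bag; and for each vertex v the set of bags containing v is connected in the bag tree. The decomposition is therefore valid. The largest bag has 3 vertices, so the width is 2.

Yes; width 2.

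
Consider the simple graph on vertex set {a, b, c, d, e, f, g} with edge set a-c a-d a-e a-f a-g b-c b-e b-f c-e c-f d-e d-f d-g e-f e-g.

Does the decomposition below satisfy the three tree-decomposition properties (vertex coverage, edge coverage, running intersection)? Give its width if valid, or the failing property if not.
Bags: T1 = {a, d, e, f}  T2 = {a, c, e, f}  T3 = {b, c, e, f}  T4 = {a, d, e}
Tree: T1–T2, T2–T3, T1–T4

A tree decomposition must satisfy three properties: every vertex lies in some bag; for every edge, both endpoints lie together in some bag; and for every vertex, the bags containing it form a connected subtree. Here vertex g appears in no bag, so the decomposition is invalid.

No — vertex g appears in no bag.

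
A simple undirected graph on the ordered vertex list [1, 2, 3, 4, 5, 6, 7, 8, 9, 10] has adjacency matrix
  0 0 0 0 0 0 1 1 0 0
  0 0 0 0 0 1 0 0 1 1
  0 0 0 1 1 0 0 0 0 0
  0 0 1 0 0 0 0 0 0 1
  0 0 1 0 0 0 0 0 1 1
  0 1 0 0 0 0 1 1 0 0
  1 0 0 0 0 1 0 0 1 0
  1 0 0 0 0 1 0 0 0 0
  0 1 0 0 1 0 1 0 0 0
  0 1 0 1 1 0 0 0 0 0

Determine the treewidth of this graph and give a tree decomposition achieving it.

The largest bag has 3 vertices, giving width 2; this decomposition certifies tw(G) ≤ 2. Since 8–1–7–6–8 is a cycle in G, G is not acyclic. Forests are exactly the graphs of treewidth ≤ 1, so tw(G) ≥ 2. Hence tw(G) = 2 exactly.

Treewidth 2.
Bags: B1 = {1, 6, 8}  B2 = {1, 6, 7}  B3 = {2, 6, 7}  B4 = {2, 7, 9}  B5 = {2, 9, 10}  B6 = {5, 9, 10}  B7 = {4, 5, 10}  B8 = {3, 4, 5}
Tree: B1–B2, B2–B3, B3–B4, B4–B5, B5–B6, B6–B7, B7–B8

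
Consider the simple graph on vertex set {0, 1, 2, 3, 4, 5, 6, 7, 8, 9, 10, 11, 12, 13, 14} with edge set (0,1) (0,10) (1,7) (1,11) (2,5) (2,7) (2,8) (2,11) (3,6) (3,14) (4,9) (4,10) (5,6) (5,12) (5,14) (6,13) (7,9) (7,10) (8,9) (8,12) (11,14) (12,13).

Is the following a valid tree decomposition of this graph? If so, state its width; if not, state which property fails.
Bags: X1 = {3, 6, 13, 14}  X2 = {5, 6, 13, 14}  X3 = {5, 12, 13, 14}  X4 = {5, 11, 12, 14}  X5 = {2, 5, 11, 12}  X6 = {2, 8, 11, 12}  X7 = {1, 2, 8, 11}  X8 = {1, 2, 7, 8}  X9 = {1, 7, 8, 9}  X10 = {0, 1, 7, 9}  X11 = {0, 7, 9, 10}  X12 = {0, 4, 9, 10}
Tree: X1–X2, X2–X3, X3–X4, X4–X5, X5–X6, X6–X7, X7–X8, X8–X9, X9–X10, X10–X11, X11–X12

Yes; width 3.

Vertex coverage: the bags together contain {0, 1, 2, 3, 4, 5, 6, 7, 8, 9, 10, 11, 12, 13, 14}, the full vertex set. Edge coverage: each edge of G has both endpoints in at least one bag. Running intersection: for every vertex, the bags containing it form a connected subtree. All three properties hold, so this is a valid tree decomposition of width max|bag| − 1 = 3, and hence tw(G) ≤ 3.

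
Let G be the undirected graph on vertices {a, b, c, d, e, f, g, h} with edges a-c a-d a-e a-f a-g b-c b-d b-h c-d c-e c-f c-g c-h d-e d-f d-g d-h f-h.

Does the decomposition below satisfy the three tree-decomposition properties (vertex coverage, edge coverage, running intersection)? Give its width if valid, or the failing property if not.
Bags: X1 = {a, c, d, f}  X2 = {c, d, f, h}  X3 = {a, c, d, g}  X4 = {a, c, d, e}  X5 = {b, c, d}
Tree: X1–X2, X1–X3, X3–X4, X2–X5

A tree decomposition must satisfy three properties: every vertex lies in some bag; for every edge, both endpoints lie together in some bag; and for every vertex, the bags containing it form a connected subtree. Here edge (h,b) lies in no bag, so the decomposition is invalid.

No — edge (h,b) lies in no bag.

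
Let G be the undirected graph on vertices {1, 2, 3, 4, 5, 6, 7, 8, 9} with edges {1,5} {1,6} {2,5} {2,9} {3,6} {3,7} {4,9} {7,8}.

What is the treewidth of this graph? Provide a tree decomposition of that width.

Treewidth 1.
Bags: B1 = {4, 9}  B2 = {2, 9}  B3 = {2, 5}  B4 = {1, 5}  B5 = {1, 6}  B6 = {3, 6}  B7 = {3, 7}  B8 = {7, 8}
Tree: B1–B2, B2–B3, B3–B4, B4–B5, B5–B6, B6–B7, B7–B8

The largest bag has 2 vertices, giving width 1; this decomposition certifies tw(G) ≤ 1. G has an edge, so its treewidth is at least 1. Therefore the treewidth is 1.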